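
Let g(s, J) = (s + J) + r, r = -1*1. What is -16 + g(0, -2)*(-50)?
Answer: 134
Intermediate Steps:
r = -1
g(s, J) = -1 + J + s (g(s, J) = (s + J) - 1 = (J + s) - 1 = -1 + J + s)
-16 + g(0, -2)*(-50) = -16 + (-1 - 2 + 0)*(-50) = -16 - 3*(-50) = -16 + 150 = 134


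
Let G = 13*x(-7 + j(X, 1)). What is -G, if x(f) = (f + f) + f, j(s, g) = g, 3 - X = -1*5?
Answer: 234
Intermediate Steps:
X = 8 (X = 3 - (-1)*5 = 3 - 1*(-5) = 3 + 5 = 8)
x(f) = 3*f (x(f) = 2*f + f = 3*f)
G = -234 (G = 13*(3*(-7 + 1)) = 13*(3*(-6)) = 13*(-18) = -234)
-G = -1*(-234) = 234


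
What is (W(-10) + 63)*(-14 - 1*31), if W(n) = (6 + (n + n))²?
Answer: -11655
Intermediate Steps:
W(n) = (6 + 2*n)²
(W(-10) + 63)*(-14 - 1*31) = (4*(3 - 10)² + 63)*(-14 - 1*31) = (4*(-7)² + 63)*(-14 - 31) = (4*49 + 63)*(-45) = (196 + 63)*(-45) = 259*(-45) = -11655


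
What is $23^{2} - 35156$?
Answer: $-34627$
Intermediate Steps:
$23^{2} - 35156 = 529 - 35156 = -34627$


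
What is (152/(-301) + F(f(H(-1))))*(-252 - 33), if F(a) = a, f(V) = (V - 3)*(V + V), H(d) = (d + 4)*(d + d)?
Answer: -9221460/301 ≈ -30636.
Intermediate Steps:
H(d) = 2*d*(4 + d) (H(d) = (4 + d)*(2*d) = 2*d*(4 + d))
f(V) = 2*V*(-3 + V) (f(V) = (-3 + V)*(2*V) = 2*V*(-3 + V))
(152/(-301) + F(f(H(-1))))*(-252 - 33) = (152/(-301) + 2*(2*(-1)*(4 - 1))*(-3 + 2*(-1)*(4 - 1)))*(-252 - 33) = (152*(-1/301) + 2*(2*(-1)*3)*(-3 + 2*(-1)*3))*(-285) = (-152/301 + 2*(-6)*(-3 - 6))*(-285) = (-152/301 + 2*(-6)*(-9))*(-285) = (-152/301 + 108)*(-285) = (32356/301)*(-285) = -9221460/301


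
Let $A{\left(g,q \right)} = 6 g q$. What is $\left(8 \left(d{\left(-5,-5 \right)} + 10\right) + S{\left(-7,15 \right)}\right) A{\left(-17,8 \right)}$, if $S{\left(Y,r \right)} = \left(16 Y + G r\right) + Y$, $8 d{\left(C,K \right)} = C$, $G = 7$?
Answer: $-49776$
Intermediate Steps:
$d{\left(C,K \right)} = \frac{C}{8}$
$S{\left(Y,r \right)} = 7 r + 17 Y$ ($S{\left(Y,r \right)} = \left(16 Y + 7 r\right) + Y = \left(7 r + 16 Y\right) + Y = 7 r + 17 Y$)
$A{\left(g,q \right)} = 6 g q$
$\left(8 \left(d{\left(-5,-5 \right)} + 10\right) + S{\left(-7,15 \right)}\right) A{\left(-17,8 \right)} = \left(8 \left(\frac{1}{8} \left(-5\right) + 10\right) + \left(7 \cdot 15 + 17 \left(-7\right)\right)\right) 6 \left(-17\right) 8 = \left(8 \left(- \frac{5}{8} + 10\right) + \left(105 - 119\right)\right) \left(-816\right) = \left(8 \cdot \frac{75}{8} - 14\right) \left(-816\right) = \left(75 - 14\right) \left(-816\right) = 61 \left(-816\right) = -49776$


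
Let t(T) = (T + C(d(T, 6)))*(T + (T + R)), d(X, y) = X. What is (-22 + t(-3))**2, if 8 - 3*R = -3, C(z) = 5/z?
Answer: 10000/81 ≈ 123.46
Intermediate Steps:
R = 11/3 (R = 8/3 - 1/3*(-3) = 8/3 + 1 = 11/3 ≈ 3.6667)
t(T) = (11/3 + 2*T)*(T + 5/T) (t(T) = (T + 5/T)*(T + (T + 11/3)) = (T + 5/T)*(T + (11/3 + T)) = (T + 5/T)*(11/3 + 2*T) = (11/3 + 2*T)*(T + 5/T))
(-22 + t(-3))**2 = (-22 + (1/3)*(55 - 3*(30 + 6*(-3)**2 + 11*(-3)))/(-3))**2 = (-22 + (1/3)*(-1/3)*(55 - 3*(30 + 6*9 - 33)))**2 = (-22 + (1/3)*(-1/3)*(55 - 3*(30 + 54 - 33)))**2 = (-22 + (1/3)*(-1/3)*(55 - 3*51))**2 = (-22 + (1/3)*(-1/3)*(55 - 153))**2 = (-22 + (1/3)*(-1/3)*(-98))**2 = (-22 + 98/9)**2 = (-100/9)**2 = 10000/81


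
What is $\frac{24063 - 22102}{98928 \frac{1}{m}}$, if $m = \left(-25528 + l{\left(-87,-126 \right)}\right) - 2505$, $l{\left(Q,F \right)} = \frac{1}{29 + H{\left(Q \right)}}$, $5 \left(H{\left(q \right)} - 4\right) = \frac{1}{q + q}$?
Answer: $- \frac{1578209911447}{2840123952} \approx -555.68$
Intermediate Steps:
$H{\left(q \right)} = 4 + \frac{1}{10 q}$ ($H{\left(q \right)} = 4 + \frac{1}{5 \left(q + q\right)} = 4 + \frac{1}{5 \cdot 2 q} = 4 + \frac{\frac{1}{2} \frac{1}{q}}{5} = 4 + \frac{1}{10 q}$)
$l{\left(Q,F \right)} = \frac{1}{33 + \frac{1}{10 Q}}$ ($l{\left(Q,F \right)} = \frac{1}{29 + \left(4 + \frac{1}{10 Q}\right)} = \frac{1}{33 + \frac{1}{10 Q}}$)
$m = - \frac{804798527}{28709}$ ($m = \left(-25528 + 10 \left(-87\right) \frac{1}{1 + 330 \left(-87\right)}\right) - 2505 = \left(-25528 + 10 \left(-87\right) \frac{1}{1 - 28710}\right) - 2505 = \left(-25528 + 10 \left(-87\right) \frac{1}{-28709}\right) - 2505 = \left(-25528 + 10 \left(-87\right) \left(- \frac{1}{28709}\right)\right) - 2505 = \left(-25528 + \frac{870}{28709}\right) - 2505 = - \frac{732882482}{28709} - 2505 = - \frac{804798527}{28709} \approx -28033.0$)
$\frac{24063 - 22102}{98928 \frac{1}{m}} = \frac{24063 - 22102}{98928 \frac{1}{- \frac{804798527}{28709}}} = \frac{1961}{98928 \left(- \frac{28709}{804798527}\right)} = \frac{1961}{- \frac{2840123952}{804798527}} = 1961 \left(- \frac{804798527}{2840123952}\right) = - \frac{1578209911447}{2840123952}$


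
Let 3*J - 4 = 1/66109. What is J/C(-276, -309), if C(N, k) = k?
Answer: -264437/61283043 ≈ -0.0043150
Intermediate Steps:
J = 264437/198327 (J = 4/3 + (⅓)/66109 = 4/3 + (⅓)*(1/66109) = 4/3 + 1/198327 = 264437/198327 ≈ 1.3333)
J/C(-276, -309) = (264437/198327)/(-309) = (264437/198327)*(-1/309) = -264437/61283043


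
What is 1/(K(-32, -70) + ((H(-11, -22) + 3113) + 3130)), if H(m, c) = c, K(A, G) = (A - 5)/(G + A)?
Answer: 102/634579 ≈ 0.00016074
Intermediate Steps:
K(A, G) = (-5 + A)/(A + G)
1/(K(-32, -70) + ((H(-11, -22) + 3113) + 3130)) = 1/((-5 - 32)/(-32 - 70) + ((-22 + 3113) + 3130)) = 1/(-37/(-102) + (3091 + 3130)) = 1/(-1/102*(-37) + 6221) = 1/(37/102 + 6221) = 1/(634579/102) = 102/634579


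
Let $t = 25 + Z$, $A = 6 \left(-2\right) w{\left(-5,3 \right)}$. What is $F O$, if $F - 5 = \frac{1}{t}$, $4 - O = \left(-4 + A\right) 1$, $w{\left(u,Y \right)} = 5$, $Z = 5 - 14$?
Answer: $\frac{1377}{4} \approx 344.25$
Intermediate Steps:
$Z = -9$
$A = -60$ ($A = 6 \left(-2\right) 5 = \left(-12\right) 5 = -60$)
$O = 68$ ($O = 4 - \left(-4 - 60\right) 1 = 4 - \left(-64\right) 1 = 4 - -64 = 4 + 64 = 68$)
$t = 16$ ($t = 25 - 9 = 16$)
$F = \frac{81}{16}$ ($F = 5 + \frac{1}{16} = \frac{81}{16} \approx 5.0625$)
$F O = \frac{81}{16} \cdot 68 = \frac{1377}{4}$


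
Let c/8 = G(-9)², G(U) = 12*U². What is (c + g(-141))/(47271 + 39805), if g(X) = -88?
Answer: 1889546/21769 ≈ 86.800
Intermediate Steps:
c = 7558272 (c = 8*(12*(-9)²)² = 8*(12*81)² = 8*972² = 8*944784 = 7558272)
(c + g(-141))/(47271 + 39805) = (7558272 - 88)/(47271 + 39805) = 7558184/87076 = 7558184*(1/87076) = 1889546/21769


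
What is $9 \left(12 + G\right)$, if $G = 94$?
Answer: $954$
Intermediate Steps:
$9 \left(12 + G\right) = 9 \left(12 + 94\right) = 9 \cdot 106 = 954$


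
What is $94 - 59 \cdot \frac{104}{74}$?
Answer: $\frac{410}{37} \approx 11.081$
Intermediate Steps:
$94 - 59 \cdot \frac{104}{74} = 94 - 59 \cdot 104 \cdot \frac{1}{74} = 94 - \frac{3068}{37} = \frac{410}{37}$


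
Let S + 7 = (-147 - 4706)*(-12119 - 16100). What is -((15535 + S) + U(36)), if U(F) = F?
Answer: -136962371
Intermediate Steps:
S = 136946800 (S = -7 + (-147 - 4706)*(-12119 - 16100) = -7 - 4853*(-28219) = -7 + 136946807 = 136946800)
-((15535 + S) + U(36)) = -((15535 + 136946800) + 36) = -(136962335 + 36) = -1*136962371 = -136962371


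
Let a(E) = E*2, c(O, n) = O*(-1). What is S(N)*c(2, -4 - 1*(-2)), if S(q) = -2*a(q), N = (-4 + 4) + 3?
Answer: 24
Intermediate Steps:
c(O, n) = -O
N = 3 (N = 0 + 3 = 3)
a(E) = 2*E
S(q) = -4*q
S(N)*c(2, -4 - 1*(-2)) = (-4*3)*(-1*2) = -12*(-2) = 24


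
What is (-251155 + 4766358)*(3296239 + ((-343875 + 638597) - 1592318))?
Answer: 9024278869529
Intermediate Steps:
(-251155 + 4766358)*(3296239 + ((-343875 + 638597) - 1592318)) = 4515203*(3296239 + (294722 - 1592318)) = 4515203*(3296239 - 1297596) = 4515203*1998643 = 9024278869529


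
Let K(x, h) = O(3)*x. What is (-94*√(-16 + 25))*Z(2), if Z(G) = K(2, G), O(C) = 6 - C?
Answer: -1692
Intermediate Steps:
K(x, h) = 3*x (K(x, h) = (6 - 1*3)*x = (6 - 3)*x = 3*x)
Z(G) = 6 (Z(G) = 3*2 = 6)
(-94*√(-16 + 25))*Z(2) = -94*√(-16 + 25)*6 = -94*√9*6 = -94*3*6 = -282*6 = -1692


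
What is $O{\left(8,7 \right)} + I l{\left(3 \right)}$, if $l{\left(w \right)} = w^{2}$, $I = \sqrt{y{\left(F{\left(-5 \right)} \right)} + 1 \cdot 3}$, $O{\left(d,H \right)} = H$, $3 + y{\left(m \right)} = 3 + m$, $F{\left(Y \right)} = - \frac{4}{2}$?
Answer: $16$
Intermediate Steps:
$F{\left(Y \right)} = -2$ ($F{\left(Y \right)} = \left(-4\right) \frac{1}{2} = -2$)
$y{\left(m \right)} = m$ ($y{\left(m \right)} = -3 + \left(3 + m\right) = m$)
$I = 1$ ($I = \sqrt{-2 + 1 \cdot 3} = \sqrt{-2 + 3} = \sqrt{1} = 1$)
$O{\left(8,7 \right)} + I l{\left(3 \right)} = 7 + 1 \cdot 3^{2} = 7 + 1 \cdot 9 = 7 + 9 = 16$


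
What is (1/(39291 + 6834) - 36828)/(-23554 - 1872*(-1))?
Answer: 1698691499/1000082250 ≈ 1.6986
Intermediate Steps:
(1/(39291 + 6834) - 36828)/(-23554 - 1872*(-1)) = (1/46125 - 36828)/(-23554 + 1872) = (1/46125 - 36828)/(-21682) = -1698691499/46125*(-1/21682) = 1698691499/1000082250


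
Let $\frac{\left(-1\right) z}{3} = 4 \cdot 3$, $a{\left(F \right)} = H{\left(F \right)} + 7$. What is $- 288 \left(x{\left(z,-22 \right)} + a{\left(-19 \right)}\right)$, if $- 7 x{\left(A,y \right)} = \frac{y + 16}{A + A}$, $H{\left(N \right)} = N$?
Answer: $\frac{24216}{7} \approx 3459.4$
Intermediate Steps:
$a{\left(F \right)} = 7 + F$ ($a{\left(F \right)} = F + 7 = 7 + F$)
$z = -36$ ($z = - 3 \cdot 4 \cdot 3 = \left(-3\right) 12 = -36$)
$x{\left(A,y \right)} = - \frac{16 + y}{14 A}$ ($x{\left(A,y \right)} = - \frac{\left(y + 16\right) \frac{1}{A + A}}{7} = - \frac{\left(16 + y\right) \frac{1}{2 A}}{7} = - \frac{\frac{1}{2} \frac{1}{A} \left(16 + y\right)}{7} = - \frac{16 + y}{14 A}$)
$- 288 \left(x{\left(z,-22 \right)} + a{\left(-19 \right)}\right) = - 288 \left(\frac{-16 - -22}{14 \left(-36\right)} + \left(7 - 19\right)\right) = - 288 \left(\frac{1}{14} \left(- \frac{1}{36}\right) \left(-16 + 22\right) - 12\right) = - 288 \left(\frac{1}{14} \left(- \frac{1}{36}\right) 6 - 12\right) = - 288 \left(- \frac{1}{84} - 12\right) = \left(-288\right) \left(- \frac{1009}{84}\right) = \frac{24216}{7}$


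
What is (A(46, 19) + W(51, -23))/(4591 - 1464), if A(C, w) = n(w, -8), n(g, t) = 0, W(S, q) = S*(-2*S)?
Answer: -5202/3127 ≈ -1.6636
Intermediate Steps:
W(S, q) = -2*S²
A(C, w) = 0
(A(46, 19) + W(51, -23))/(4591 - 1464) = (0 - 2*51²)/(4591 - 1464) = (0 - 2*2601)/3127 = (0 - 5202)*(1/3127) = -5202*1/3127 = -5202/3127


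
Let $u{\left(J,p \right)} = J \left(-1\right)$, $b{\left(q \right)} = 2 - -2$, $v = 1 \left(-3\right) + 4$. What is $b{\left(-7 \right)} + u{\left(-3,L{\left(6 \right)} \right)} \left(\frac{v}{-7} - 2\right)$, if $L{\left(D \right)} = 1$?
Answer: $- \frac{17}{7} \approx -2.4286$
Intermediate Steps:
$v = 1$ ($v = -3 + 4 = 1$)
$b{\left(q \right)} = 4$ ($b{\left(q \right)} = 2 + 2 = 4$)
$u{\left(J,p \right)} = - J$
$b{\left(-7 \right)} + u{\left(-3,L{\left(6 \right)} \right)} \left(\frac{v}{-7} - 2\right) = 4 + \left(-1\right) \left(-3\right) \left(1 \frac{1}{-7} - 2\right) = 4 + 3 \left(1 \left(- \frac{1}{7}\right) - 2\right) = 4 + 3 \left(- \frac{1}{7} - 2\right) = 4 + 3 \left(- \frac{15}{7}\right) = 4 - \frac{45}{7} = - \frac{17}{7}$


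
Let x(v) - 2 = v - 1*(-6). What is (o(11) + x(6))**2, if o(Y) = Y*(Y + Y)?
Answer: 65536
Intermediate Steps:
x(v) = 8 + v (x(v) = 2 + (v - 1*(-6)) = 2 + (v + 6) = 2 + (6 + v) = 8 + v)
o(Y) = 2*Y**2 (o(Y) = Y*(2*Y) = 2*Y**2)
(o(11) + x(6))**2 = (2*11**2 + (8 + 6))**2 = (2*121 + 14)**2 = (242 + 14)**2 = 256**2 = 65536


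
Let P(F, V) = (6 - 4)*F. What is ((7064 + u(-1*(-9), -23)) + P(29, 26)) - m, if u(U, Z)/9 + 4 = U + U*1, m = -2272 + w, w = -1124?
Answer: 10644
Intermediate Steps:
P(F, V) = 2*F
m = -3396 (m = -2272 - 1124 = -3396)
u(U, Z) = -36 + 18*U (u(U, Z) = -36 + 9*(U + U*1) = -36 + 9*(U + U) = -36 + 9*(2*U) = -36 + 18*U)
((7064 + u(-1*(-9), -23)) + P(29, 26)) - m = ((7064 + (-36 + 18*(-1*(-9)))) + 2*29) - 1*(-3396) = ((7064 + (-36 + 18*9)) + 58) + 3396 = ((7064 + (-36 + 162)) + 58) + 3396 = ((7064 + 126) + 58) + 3396 = (7190 + 58) + 3396 = 7248 + 3396 = 10644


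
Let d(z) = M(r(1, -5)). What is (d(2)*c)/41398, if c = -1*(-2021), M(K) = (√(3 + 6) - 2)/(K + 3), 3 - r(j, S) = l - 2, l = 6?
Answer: 2021/82796 ≈ 0.024409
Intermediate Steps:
r(j, S) = -1 (r(j, S) = 3 - (6 - 2) = 3 - 1*4 = 3 - 4 = -1)
M(K) = 1/(3 + K) (M(K) = (√9 - 2)/(3 + K) = (3 - 2)/(3 + K) = 1/(3 + K))
c = 2021
d(z) = ½ (d(z) = 1/(3 - 1) = 1/2 = ½)
(d(2)*c)/41398 = ((½)*2021)/41398 = (2021/2)*(1/41398) = 2021/82796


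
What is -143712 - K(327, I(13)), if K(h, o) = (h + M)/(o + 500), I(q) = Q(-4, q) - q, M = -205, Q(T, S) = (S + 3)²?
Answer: -106778138/743 ≈ -1.4371e+5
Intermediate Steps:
Q(T, S) = (3 + S)²
I(q) = (3 + q)² - q
K(h, o) = (-205 + h)/(500 + o) (K(h, o) = (h - 205)/(o + 500) = (-205 + h)/(500 + o))
-143712 - K(327, I(13)) = -143712 - (-205 + 327)/(500 + ((3 + 13)² - 1*13)) = -143712 - 122/(500 + (16² - 13)) = -143712 - 122/(500 + (256 - 13)) = -143712 - 122/(500 + 243) = -143712 - 122/743 = -106778138/743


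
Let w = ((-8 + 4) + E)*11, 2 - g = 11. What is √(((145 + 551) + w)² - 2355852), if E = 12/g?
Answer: 34*I*√15179/3 ≈ 1396.3*I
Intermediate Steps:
g = -9 (g = 2 - 1*11 = 2 - 11 = -9)
E = -4/3 (E = 12/(-9) = 12*(-⅑) = -4/3 ≈ -1.3333)
w = -176/3 (w = ((-8 + 4) - 4/3)*11 = (-4 - 4/3)*11 = -16/3*11 = -176/3 ≈ -58.667)
√(((145 + 551) + w)² - 2355852) = √(((145 + 551) - 176/3)² - 2355852) = √((696 - 176/3)² - 2355852) = √((1912/3)² - 2355852) = √(3655744/9 - 2355852) = √(-17546924/9) = 34*I*√15179/3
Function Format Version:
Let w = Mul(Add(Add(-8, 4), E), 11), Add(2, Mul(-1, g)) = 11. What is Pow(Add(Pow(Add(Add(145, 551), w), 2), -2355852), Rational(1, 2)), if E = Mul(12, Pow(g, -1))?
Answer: Mul(Rational(34, 3), I, Pow(15179, Rational(1, 2))) ≈ Mul(1396.3, I)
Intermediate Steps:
g = -9 (g = Add(2, Mul(-1, 11)) = Add(2, -11) = -9)
E = Rational(-4, 3) (E = Mul(12, Pow(-9, -1)) = Mul(12, Rational(-1, 9)) = Rational(-4, 3) ≈ -1.3333)
w = Rational(-176, 3) (w = Mul(Add(Add(-8, 4), Rational(-4, 3)), 11) = Mul(Add(-4, Rational(-4, 3)), 11) = Mul(Rational(-16, 3), 11) = Rational(-176, 3) ≈ -58.667)
Pow(Add(Pow(Add(Add(145, 551), w), 2), -2355852), Rational(1, 2)) = Pow(Add(Pow(Add(Add(145, 551), Rational(-176, 3)), 2), -2355852), Rational(1, 2)) = Pow(Add(Pow(Add(696, Rational(-176, 3)), 2), -2355852), Rational(1, 2)) = Pow(Add(Pow(Rational(1912, 3), 2), -2355852), Rational(1, 2)) = Pow(Add(Rational(3655744, 9), -2355852), Rational(1, 2)) = Pow(Rational(-17546924, 9), Rational(1, 2)) = Mul(Rational(34, 3), I, Pow(15179, Rational(1, 2)))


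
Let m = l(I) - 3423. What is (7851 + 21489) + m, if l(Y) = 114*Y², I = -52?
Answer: 334173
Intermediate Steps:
m = 304833 (m = 114*(-52)² - 3423 = 114*2704 - 3423 = 308256 - 3423 = 304833)
(7851 + 21489) + m = (7851 + 21489) + 304833 = 29340 + 304833 = 334173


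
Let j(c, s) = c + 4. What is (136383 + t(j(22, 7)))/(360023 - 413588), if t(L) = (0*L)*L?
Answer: -45461/17855 ≈ -2.5461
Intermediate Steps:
j(c, s) = 4 + c
t(L) = 0 (t(L) = 0*L = 0)
(136383 + t(j(22, 7)))/(360023 - 413588) = (136383 + 0)/(360023 - 413588) = 136383/(-53565) = 136383*(-1/53565) = -45461/17855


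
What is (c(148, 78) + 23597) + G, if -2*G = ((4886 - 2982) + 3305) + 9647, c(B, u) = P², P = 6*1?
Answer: 16205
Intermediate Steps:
P = 6
c(B, u) = 36 (c(B, u) = 6² = 36)
G = -7428 (G = -(((4886 - 2982) + 3305) + 9647)/2 = -((1904 + 3305) + 9647)/2 = -(5209 + 9647)/2 = -½*14856 = -7428)
(c(148, 78) + 23597) + G = (36 + 23597) - 7428 = 23633 - 7428 = 16205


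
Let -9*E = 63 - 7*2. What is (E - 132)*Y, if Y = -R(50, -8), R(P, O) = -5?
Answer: -6185/9 ≈ -687.22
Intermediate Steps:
Y = 5 (Y = -1*(-5) = 5)
E = -49/9 (E = -(63 - 7*2)/9 = -(63 - 14)/9 = -⅑*49 = -49/9 ≈ -5.4444)
(E - 132)*Y = (-49/9 - 132)*5 = -1237/9*5 = -6185/9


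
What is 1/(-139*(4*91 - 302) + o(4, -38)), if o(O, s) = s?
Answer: -1/8656 ≈ -0.00011553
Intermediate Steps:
1/(-139*(4*91 - 302) + o(4, -38)) = 1/(-139*(4*91 - 302) - 38) = 1/(-139*(364 - 302) - 38) = 1/(-139*62 - 38) = 1/(-8618 - 38) = 1/(-8656) = -1/8656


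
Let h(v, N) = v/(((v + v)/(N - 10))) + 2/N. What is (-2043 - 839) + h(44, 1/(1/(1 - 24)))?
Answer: -133335/46 ≈ -2898.6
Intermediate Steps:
h(v, N) = -5 + N/2 + 2/N (h(v, N) = v/(((2*v)/(-10 + N))) + 2/N = v/((2*v/(-10 + N))) + 2/N = v*((-10 + N)/(2*v)) + 2/N = (-5 + N/2) + 2/N = -5 + N/2 + 2/N)
(-2043 - 839) + h(44, 1/(1/(1 - 24))) = (-2043 - 839) + (-5 + 1/(2*(1/(1 - 24))) + 2/(1/(1/(1 - 24)))) = -2882 + (-5 + 1/(2*(1/(-23))) + 2/(1/(1/(-23)))) = -2882 + (-5 + 1/(2*(-1/23)) + 2/(1/(-1/23))) = -2882 + (-5 + (½)*(-23) + 2/(-23)) = -2882 + (-5 - 23/2 + 2*(-1/23)) = -2882 + (-5 - 23/2 - 2/23) = -2882 - 763/46 = -133335/46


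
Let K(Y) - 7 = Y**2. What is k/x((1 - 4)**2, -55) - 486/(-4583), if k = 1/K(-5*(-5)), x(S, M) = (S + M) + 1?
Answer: 13817257/130340520 ≈ 0.10601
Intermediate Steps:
x(S, M) = 1 + M + S (x(S, M) = (M + S) + 1 = 1 + M + S)
K(Y) = 7 + Y**2
k = 1/632 (k = 1/(7 + (-5*(-5))**2) = 1/(7 + 25**2) = 1/(7 + 625) = 1/632 ≈ 0.0015823)
k/x((1 - 4)**2, -55) - 486/(-4583) = 1/(632*(1 - 55 + (1 - 4)**2)) - 486/(-4583) = 1/(632*(1 - 55 + (-3)**2)) - 486*(-1/4583) = 1/(632*(1 - 55 + 9)) + 486/4583 = (1/632)/(-45) + 486/4583 = (1/632)*(-1/45) + 486/4583 = -1/28440 + 486/4583 = 13817257/130340520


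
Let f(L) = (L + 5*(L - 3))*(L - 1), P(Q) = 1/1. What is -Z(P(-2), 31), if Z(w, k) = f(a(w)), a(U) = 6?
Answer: -105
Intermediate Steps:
P(Q) = 1
f(L) = (-1 + L)*(-15 + 6*L) (f(L) = (L + 5*(-3 + L))*(-1 + L) = (L + (-15 + 5*L))*(-1 + L) = (-15 + 6*L)*(-1 + L) = (-1 + L)*(-15 + 6*L))
Z(w, k) = 105 (Z(w, k) = 15 - 21*6 + 6*6**2 = 15 - 126 + 6*36 = 15 - 126 + 216 = 105)
-Z(P(-2), 31) = -1*105 = -105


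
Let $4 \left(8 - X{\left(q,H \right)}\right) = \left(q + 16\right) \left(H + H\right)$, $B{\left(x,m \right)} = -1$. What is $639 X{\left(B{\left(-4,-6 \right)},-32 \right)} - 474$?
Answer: $157998$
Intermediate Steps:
$X{\left(q,H \right)} = 8 - \frac{H \left(16 + q\right)}{2}$ ($X{\left(q,H \right)} = 8 - \frac{\left(q + 16\right) \left(H + H\right)}{4} = 8 - \frac{\left(16 + q\right) 2 H}{4} = 8 - \frac{2 H \left(16 + q\right)}{4} = 8 - \frac{H \left(16 + q\right)}{2}$)
$639 X{\left(B{\left(-4,-6 \right)},-32 \right)} - 474 = 639 \left(8 - -256 - \left(-16\right) \left(-1\right)\right) - 474 = 639 \left(8 + 256 - 16\right) - 474 = 639 \cdot 248 - 474 = 158472 - 474 = 157998$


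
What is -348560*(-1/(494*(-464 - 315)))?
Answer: -174280/192413 ≈ -0.90576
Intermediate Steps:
-348560*(-1/(494*(-464 - 315))) = -348560/((-779*(-494))) = -348560/384826 = -348560*1/384826 = -174280/192413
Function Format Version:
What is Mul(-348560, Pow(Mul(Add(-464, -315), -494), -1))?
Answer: Rational(-174280, 192413) ≈ -0.90576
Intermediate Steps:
Mul(-348560, Pow(Mul(Add(-464, -315), -494), -1)) = Mul(-348560, Pow(Mul(-779, -494), -1)) = Mul(-348560, Pow(384826, -1)) = Mul(-348560, Rational(1, 384826)) = Rational(-174280, 192413)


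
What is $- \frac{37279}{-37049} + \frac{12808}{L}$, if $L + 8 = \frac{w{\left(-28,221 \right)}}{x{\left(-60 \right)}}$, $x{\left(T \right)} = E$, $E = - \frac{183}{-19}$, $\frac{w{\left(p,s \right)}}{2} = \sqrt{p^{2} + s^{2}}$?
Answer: $\frac{32430505467455}{643867198249} + \frac{111333540 \sqrt{1985}}{17378801} \approx 335.79$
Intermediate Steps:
$w{\left(p,s \right)} = 2 \sqrt{p^{2} + s^{2}}$
$E = \frac{183}{19}$ ($E = \left(-183\right) \left(- \frac{1}{19}\right) = \frac{183}{19} \approx 9.6316$)
$x{\left(T \right)} = \frac{183}{19}$
$L = -8 + \frac{190 \sqrt{1985}}{183}$ ($L = -8 + \frac{2 \sqrt{\left(-28\right)^{2} + 221^{2}}}{\frac{183}{19}} = -8 + 2 \sqrt{784 + 48841} \cdot \frac{19}{183} = -8 + 2 \sqrt{49625} \cdot \frac{19}{183} = -8 + 2 \cdot 5 \sqrt{1985} \cdot \frac{19}{183} = -8 + 10 \sqrt{1985} \cdot \frac{19}{183} = -8 + \frac{190 \sqrt{1985}}{183} \approx 38.258$)
$- \frac{37279}{-37049} + \frac{12808}{L} = - \frac{37279}{-37049} + \frac{12808}{-8 + \frac{190 \sqrt{1985}}{183}} = \left(-37279\right) \left(- \frac{1}{37049}\right) + \frac{12808}{-8 + \frac{190 \sqrt{1985}}{183}} = \frac{37279}{37049} + \frac{12808}{-8 + \frac{190 \sqrt{1985}}{183}}$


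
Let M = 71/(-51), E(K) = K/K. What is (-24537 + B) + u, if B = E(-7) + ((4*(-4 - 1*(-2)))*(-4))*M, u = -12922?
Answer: -1912630/51 ≈ -37503.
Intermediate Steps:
E(K) = 1
M = -71/51 (M = 71*(-1/51) = -71/51 ≈ -1.3922)
B = -2221/51 (B = 1 + ((4*(-4 - 1*(-2)))*(-4))*(-71/51) = 1 + ((4*(-4 + 2))*(-4))*(-71/51) = 1 + ((4*(-2))*(-4))*(-71/51) = 1 - 8*(-4)*(-71/51) = 1 + 32*(-71/51) = 1 - 2272/51 = -2221/51 ≈ -43.549)
(-24537 + B) + u = (-24537 - 2221/51) - 12922 = -1253608/51 - 12922 = -1912630/51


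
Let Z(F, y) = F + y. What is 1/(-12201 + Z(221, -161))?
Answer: -1/12141 ≈ -8.2366e-5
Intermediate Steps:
1/(-12201 + Z(221, -161)) = 1/(-12201 + (221 - 161)) = 1/(-12201 + 60) = 1/(-12141) = -1/12141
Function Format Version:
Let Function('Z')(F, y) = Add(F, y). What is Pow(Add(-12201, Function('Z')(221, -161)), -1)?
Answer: Rational(-1, 12141) ≈ -8.2366e-5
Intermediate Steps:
Pow(Add(-12201, Function('Z')(221, -161)), -1) = Pow(Add(-12201, Add(221, -161)), -1) = Pow(Add(-12201, 60), -1) = Pow(-12141, -1) = Rational(-1, 12141)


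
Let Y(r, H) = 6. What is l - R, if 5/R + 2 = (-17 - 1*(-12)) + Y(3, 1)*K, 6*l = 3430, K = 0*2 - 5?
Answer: 63470/111 ≈ 571.80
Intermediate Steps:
K = -5 (K = 0 - 5 = -5)
l = 1715/3 (l = (1/6)*3430 = 1715/3 ≈ 571.67)
R = -5/37 (R = 5/(-2 + ((-17 - 1*(-12)) + 6*(-5))) = 5/(-2 + ((-17 + 12) - 30)) = 5/(-2 + (-5 - 30)) = 5/(-2 - 35) = 5/(-37) = 5*(-1/37) = -5/37 ≈ -0.13514)
l - R = 1715/3 - 1*(-5/37) = 1715/3 + 5/37 = 63470/111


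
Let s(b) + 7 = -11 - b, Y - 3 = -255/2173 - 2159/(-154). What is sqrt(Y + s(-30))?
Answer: sqrt(3236612916614)/334642 ≈ 5.3761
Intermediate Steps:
Y = 5656163/334642 (Y = 3 + (-255/2173 - 2159/(-154)) = 3 + (-255*1/2173 - 2159*(-1/154)) = 3 + (-255/2173 + 2159/154) = 3 + 4652237/334642 = 5656163/334642 ≈ 16.902)
s(b) = -18 - b (s(b) = -7 + (-11 - b) = -18 - b)
sqrt(Y + s(-30)) = sqrt(5656163/334642 + (-18 - 1*(-30))) = sqrt(5656163/334642 + (-18 + 30)) = sqrt(5656163/334642 + 12) = sqrt(9671867/334642) = sqrt(3236612916614)/334642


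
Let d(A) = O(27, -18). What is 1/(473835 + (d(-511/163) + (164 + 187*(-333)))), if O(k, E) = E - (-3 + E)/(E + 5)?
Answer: 13/5352209 ≈ 2.4289e-6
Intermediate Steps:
O(k, E) = E - (-3 + E)/(5 + E)
d(A) = -255/13 (d(A) = (3 + (-18)**2 + 4*(-18))/(5 - 18) = (3 + 324 - 72)/(-13) = -1/13*255 = -255/13)
1/(473835 + (d(-511/163) + (164 + 187*(-333)))) = 1/(473835 + (-255/13 + (164 + 187*(-333)))) = 1/(473835 + (-255/13 + (164 - 62271))) = 1/(473835 + (-255/13 - 62107)) = 1/(473835 - 807646/13) = 1/(5352209/13) = 13/5352209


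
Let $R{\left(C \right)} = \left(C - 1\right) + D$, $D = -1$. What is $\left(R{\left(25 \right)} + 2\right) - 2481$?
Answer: $-2456$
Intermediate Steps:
$R{\left(C \right)} = -2 + C$ ($R{\left(C \right)} = \left(C - 1\right) - 1 = \left(-1 + C\right) - 1 = -2 + C$)
$\left(R{\left(25 \right)} + 2\right) - 2481 = \left(\left(-2 + 25\right) + 2\right) - 2481 = \left(23 + 2\right) - 2481 = 25 - 2481 = -2456$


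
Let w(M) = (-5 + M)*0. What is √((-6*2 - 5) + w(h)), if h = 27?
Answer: I*√17 ≈ 4.1231*I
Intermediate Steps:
w(M) = 0
√((-6*2 - 5) + w(h)) = √((-6*2 - 5) + 0) = √((-12 - 5) + 0) = √(-17 + 0) = √(-17) = I*√17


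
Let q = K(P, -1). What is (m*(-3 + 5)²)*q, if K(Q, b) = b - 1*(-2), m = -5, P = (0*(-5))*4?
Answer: -20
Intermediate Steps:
P = 0 (P = 0*4 = 0)
K(Q, b) = 2 + b (K(Q, b) = b + 2 = 2 + b)
q = 1 (q = 2 - 1 = 1)
(m*(-3 + 5)²)*q = -5*(-3 + 5)²*1 = -5*2²*1 = -5*4*1 = -20*1 = -20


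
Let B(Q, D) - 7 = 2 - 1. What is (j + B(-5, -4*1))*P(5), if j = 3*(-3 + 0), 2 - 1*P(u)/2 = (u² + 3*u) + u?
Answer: 86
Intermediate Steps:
P(u) = 4 - 8*u - 2*u² (P(u) = 4 - 2*((u² + 3*u) + u) = 4 - 2*(u² + 4*u) = 4 + (-8*u - 2*u²) = 4 - 8*u - 2*u²)
j = -9 (j = 3*(-3) = -9)
B(Q, D) = 8 (B(Q, D) = 7 + (2 - 1) = 7 + 1 = 8)
(j + B(-5, -4*1))*P(5) = (-9 + 8)*(4 - 8*5 - 2*5²) = -(4 - 40 - 2*25) = -(4 - 40 - 50) = -1*(-86) = 86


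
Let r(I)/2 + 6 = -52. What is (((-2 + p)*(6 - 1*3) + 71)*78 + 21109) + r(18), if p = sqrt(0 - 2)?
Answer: 26063 + 234*I*sqrt(2) ≈ 26063.0 + 330.93*I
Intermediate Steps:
r(I) = -116 (r(I) = -12 + 2*(-52) = -12 - 104 = -116)
p = I*sqrt(2) (p = sqrt(-2) = I*sqrt(2) ≈ 1.4142*I)
(((-2 + p)*(6 - 1*3) + 71)*78 + 21109) + r(18) = (((-2 + I*sqrt(2))*(6 - 1*3) + 71)*78 + 21109) - 116 = (((-2 + I*sqrt(2))*(6 - 3) + 71)*78 + 21109) - 116 = (((-2 + I*sqrt(2))*3 + 71)*78 + 21109) - 116 = (((-6 + 3*I*sqrt(2)) + 71)*78 + 21109) - 116 = ((65 + 3*I*sqrt(2))*78 + 21109) - 116 = ((5070 + 234*I*sqrt(2)) + 21109) - 116 = (26179 + 234*I*sqrt(2)) - 116 = 26063 + 234*I*sqrt(2)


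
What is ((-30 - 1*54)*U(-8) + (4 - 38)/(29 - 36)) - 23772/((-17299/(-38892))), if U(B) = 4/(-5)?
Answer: -32315293762/605465 ≈ -53373.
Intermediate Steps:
U(B) = -⅘ (U(B) = 4*(-⅕) = -⅘)
((-30 - 1*54)*U(-8) + (4 - 38)/(29 - 36)) - 23772/((-17299/(-38892))) = ((-30 - 1*54)*(-⅘) + (4 - 38)/(29 - 36)) - 23772/((-17299/(-38892))) = ((-30 - 54)*(-⅘) - 34/(-7)) - 23772/((-17299*(-1/38892))) = (-84*(-⅘) - 34*(-⅐)) - 23772/17299/38892 = (336/5 + 34/7) - 23772*38892/17299 = 2522/35 - 924540624/17299 = -32315293762/605465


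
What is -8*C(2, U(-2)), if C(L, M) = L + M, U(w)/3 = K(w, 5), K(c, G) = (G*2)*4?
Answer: -976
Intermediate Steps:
K(c, G) = 8*G (K(c, G) = (2*G)*4 = 8*G)
U(w) = 120 (U(w) = 3*(8*5) = 3*40 = 120)
-8*C(2, U(-2)) = -8*(2 + 120) = -8*122 = -976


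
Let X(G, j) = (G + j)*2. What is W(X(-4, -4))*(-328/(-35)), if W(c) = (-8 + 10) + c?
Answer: -656/5 ≈ -131.20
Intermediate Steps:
X(G, j) = 2*G + 2*j
W(c) = 2 + c
W(X(-4, -4))*(-328/(-35)) = (2 + (2*(-4) + 2*(-4)))*(-328/(-35)) = (2 + (-8 - 8))*(-328*(-1/35)) = (2 - 16)*(328/35) = -14*328/35 = -656/5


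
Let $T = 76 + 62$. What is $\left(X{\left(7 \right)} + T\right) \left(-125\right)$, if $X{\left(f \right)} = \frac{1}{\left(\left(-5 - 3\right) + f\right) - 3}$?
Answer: $- \frac{68875}{4} \approx -17219.0$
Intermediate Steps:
$X{\left(f \right)} = \frac{1}{-11 + f}$ ($X{\left(f \right)} = \frac{1}{\left(-8 + f\right) - 3} = \frac{1}{-11 + f}$)
$T = 138$
$\left(X{\left(7 \right)} + T\right) \left(-125\right) = \left(\frac{1}{-11 + 7} + 138\right) \left(-125\right) = \left(\frac{1}{-4} + 138\right) \left(-125\right) = \left(- \frac{1}{4} + 138\right) \left(-125\right) = \frac{551}{4} \left(-125\right) = - \frac{68875}{4}$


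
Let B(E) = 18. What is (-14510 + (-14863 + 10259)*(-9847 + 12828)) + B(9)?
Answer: -13739016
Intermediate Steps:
(-14510 + (-14863 + 10259)*(-9847 + 12828)) + B(9) = (-14510 + (-14863 + 10259)*(-9847 + 12828)) + 18 = (-14510 - 4604*2981) + 18 = (-14510 - 13724524) + 18 = -13739034 + 18 = -13739016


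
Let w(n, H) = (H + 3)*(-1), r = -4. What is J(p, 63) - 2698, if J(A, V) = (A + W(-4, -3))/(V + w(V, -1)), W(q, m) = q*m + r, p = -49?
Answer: -164619/61 ≈ -2698.7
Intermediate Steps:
w(n, H) = -3 - H (w(n, H) = (3 + H)*(-1) = -3 - H)
W(q, m) = -4 + m*q (W(q, m) = q*m - 4 = m*q - 4 = -4 + m*q)
J(A, V) = (8 + A)/(-2 + V) (J(A, V) = (A + (-4 - 3*(-4)))/(V + (-3 - 1*(-1))) = (A + (-4 + 12))/(V + (-3 + 1)) = (A + 8)/(V - 2) = (8 + A)/(-2 + V))
J(p, 63) - 2698 = (8 - 49)/(-2 + 63) - 2698 = -41/61 - 2698 = -164619/61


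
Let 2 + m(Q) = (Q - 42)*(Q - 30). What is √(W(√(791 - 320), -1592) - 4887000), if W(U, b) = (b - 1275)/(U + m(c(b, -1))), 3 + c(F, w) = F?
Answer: √(-13000021103867 - 4887000*√471)/√(2660123 + √471) ≈ 2210.7*I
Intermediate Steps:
c(F, w) = -3 + F
m(Q) = -2 + (-42 + Q)*(-30 + Q) (m(Q) = -2 + (Q - 42)*(Q - 30) = -2 + (-42 + Q)*(-30 + Q))
W(U, b) = (-1275 + b)/(1474 + U + (-3 + b)² - 72*b) (W(U, b) = (b - 1275)/(U + (1258 + (-3 + b)² - 72*(-3 + b))) = (-1275 + b)/(U + (1258 + (-3 + b)² + (216 - 72*b))) = (-1275 + b)/(U + (1474 + (-3 + b)² - 72*b)) = (-1275 + b)/(1474 + U + (-3 + b)² - 72*b))
√(W(√(791 - 320), -1592) - 4887000) = √((-1275 - 1592)/(1483 + √(791 - 320) + (-1592)² - 78*(-1592)) - 4887000) = √(-2867/(1483 + √471 + 2534464 + 124176) - 4887000) = √(-2867/(2660123 + √471) - 4887000) = √(-4887000 - 2867/(2660123 + √471))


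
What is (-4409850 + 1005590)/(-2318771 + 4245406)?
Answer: -680852/385327 ≈ -1.7669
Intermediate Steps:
(-4409850 + 1005590)/(-2318771 + 4245406) = -3404260/1926635 = -3404260*1/1926635 = -680852/385327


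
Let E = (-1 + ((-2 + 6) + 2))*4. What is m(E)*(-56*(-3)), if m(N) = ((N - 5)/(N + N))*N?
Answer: 1260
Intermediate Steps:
E = 20 (E = (-1 + (4 + 2))*4 = (-1 + 6)*4 = 5*4 = 20)
m(N) = -5/2 + N/2 (m(N) = ((-5 + N)/((2*N)))*N = ((-5 + N)*(1/(2*N)))*N = ((-5 + N)/(2*N))*N = -5/2 + N/2)
m(E)*(-56*(-3)) = (-5/2 + (½)*20)*(-56*(-3)) = (-5/2 + 10)*168 = (15/2)*168 = 1260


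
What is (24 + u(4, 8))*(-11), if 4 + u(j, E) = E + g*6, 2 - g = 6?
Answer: -44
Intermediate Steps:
g = -4 (g = 2 - 1*6 = 2 - 6 = -4)
u(j, E) = -28 + E (u(j, E) = -4 + (E - 4*6) = -4 + (E - 24) = -4 + (-24 + E) = -28 + E)
(24 + u(4, 8))*(-11) = (24 + (-28 + 8))*(-11) = (24 - 20)*(-11) = 4*(-11) = -44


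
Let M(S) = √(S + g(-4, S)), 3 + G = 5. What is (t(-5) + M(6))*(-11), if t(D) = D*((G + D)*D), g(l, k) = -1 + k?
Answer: 825 - 11*√11 ≈ 788.52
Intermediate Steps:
G = 2 (G = -3 + 5 = 2)
t(D) = D²*(2 + D) (t(D) = D*((2 + D)*D) = D*(D*(2 + D)) = D²*(2 + D))
M(S) = √(-1 + 2*S) (M(S) = √(S + (-1 + S)) = √(-1 + 2*S))
(t(-5) + M(6))*(-11) = ((-5)²*(2 - 5) + √(-1 + 2*6))*(-11) = (25*(-3) + √(-1 + 12))*(-11) = (-75 + √11)*(-11) = 825 - 11*√11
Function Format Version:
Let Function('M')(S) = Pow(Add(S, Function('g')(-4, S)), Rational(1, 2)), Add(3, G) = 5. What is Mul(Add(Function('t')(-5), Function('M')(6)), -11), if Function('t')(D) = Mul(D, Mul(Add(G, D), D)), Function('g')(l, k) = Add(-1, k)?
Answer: Add(825, Mul(-11, Pow(11, Rational(1, 2)))) ≈ 788.52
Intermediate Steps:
G = 2 (G = Add(-3, 5) = 2)
Function('t')(D) = Mul(Pow(D, 2), Add(2, D)) (Function('t')(D) = Mul(D, Mul(Add(2, D), D)) = Mul(D, Mul(D, Add(2, D))) = Mul(Pow(D, 2), Add(2, D)))
Function('M')(S) = Pow(Add(-1, Mul(2, S)), Rational(1, 2)) (Function('M')(S) = Pow(Add(S, Add(-1, S)), Rational(1, 2)) = Pow(Add(-1, Mul(2, S)), Rational(1, 2)))
Mul(Add(Function('t')(-5), Function('M')(6)), -11) = Mul(Add(Mul(Pow(-5, 2), Add(2, -5)), Pow(Add(-1, Mul(2, 6)), Rational(1, 2))), -11) = Mul(Add(Mul(25, -3), Pow(Add(-1, 12), Rational(1, 2))), -11) = Mul(Add(-75, Pow(11, Rational(1, 2))), -11) = Add(825, Mul(-11, Pow(11, Rational(1, 2))))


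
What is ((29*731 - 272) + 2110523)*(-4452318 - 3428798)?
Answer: -16798204698200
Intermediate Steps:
((29*731 - 272) + 2110523)*(-4452318 - 3428798) = ((21199 - 272) + 2110523)*(-7881116) = (20927 + 2110523)*(-7881116) = 2131450*(-7881116) = -16798204698200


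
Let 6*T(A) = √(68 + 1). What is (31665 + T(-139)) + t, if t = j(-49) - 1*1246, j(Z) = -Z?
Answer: 30468 + √69/6 ≈ 30469.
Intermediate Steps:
T(A) = √69/6 (T(A) = √(68 + 1)/6 = √69/6)
t = -1197 (t = -1*(-49) - 1*1246 = 49 - 1246 = -1197)
(31665 + T(-139)) + t = (31665 + √69/6) - 1197 = 30468 + √69/6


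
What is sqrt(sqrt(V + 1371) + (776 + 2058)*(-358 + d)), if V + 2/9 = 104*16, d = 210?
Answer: sqrt(-3774888 + 3*sqrt(27313))/3 ≈ 647.59*I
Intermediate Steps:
V = 14974/9 (V = -2/9 + 104*16 = -2/9 + 1664 = 14974/9 ≈ 1663.8)
sqrt(sqrt(V + 1371) + (776 + 2058)*(-358 + d)) = sqrt(sqrt(14974/9 + 1371) + (776 + 2058)*(-358 + 210)) = sqrt(sqrt(27313/9) + 2834*(-148)) = sqrt(sqrt(27313)/3 - 419432) = sqrt(-419432 + sqrt(27313)/3)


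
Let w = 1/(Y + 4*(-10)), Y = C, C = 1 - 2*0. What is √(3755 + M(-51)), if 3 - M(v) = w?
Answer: √5715957/39 ≈ 61.303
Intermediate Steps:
C = 1 (C = 1 + 0 = 1)
Y = 1
w = -1/39 (w = 1/(1 + 4*(-10)) = 1/(1 - 40) = 1/(-39) = -1/39 ≈ -0.025641)
M(v) = 118/39 (M(v) = 3 - 1*(-1/39) = 3 + 1/39 = 118/39)
√(3755 + M(-51)) = √(3755 + 118/39) = √(146563/39) = √5715957/39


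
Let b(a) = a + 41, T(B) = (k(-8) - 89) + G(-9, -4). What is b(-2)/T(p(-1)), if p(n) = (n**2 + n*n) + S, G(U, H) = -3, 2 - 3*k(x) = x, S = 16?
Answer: -117/266 ≈ -0.43985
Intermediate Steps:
k(x) = 2/3 - x/3
p(n) = 16 + 2*n**2 (p(n) = (n**2 + n*n) + 16 = (n**2 + n**2) + 16 = 2*n**2 + 16 = 16 + 2*n**2)
T(B) = -266/3 (T(B) = ((2/3 - 1/3*(-8)) - 89) - 3 = ((2/3 + 8/3) - 89) - 3 = (10/3 - 89) - 3 = -257/3 - 3 = -266/3)
b(a) = 41 + a
b(-2)/T(p(-1)) = (41 - 2)/(-266/3) = 39*(-3/266) = -117/266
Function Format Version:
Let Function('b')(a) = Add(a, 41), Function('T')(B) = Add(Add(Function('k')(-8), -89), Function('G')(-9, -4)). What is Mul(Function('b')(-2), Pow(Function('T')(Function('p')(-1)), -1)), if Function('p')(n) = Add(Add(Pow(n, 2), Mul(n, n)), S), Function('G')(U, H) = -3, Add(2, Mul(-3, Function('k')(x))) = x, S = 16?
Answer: Rational(-117, 266) ≈ -0.43985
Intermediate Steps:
Function('k')(x) = Add(Rational(2, 3), Mul(Rational(-1, 3), x))
Function('p')(n) = Add(16, Mul(2, Pow(n, 2))) (Function('p')(n) = Add(Add(Pow(n, 2), Mul(n, n)), 16) = Add(Add(Pow(n, 2), Pow(n, 2)), 16) = Add(Mul(2, Pow(n, 2)), 16) = Add(16, Mul(2, Pow(n, 2))))
Function('T')(B) = Rational(-266, 3) (Function('T')(B) = Add(Add(Add(Rational(2, 3), Mul(Rational(-1, 3), -8)), -89), -3) = Add(Add(Add(Rational(2, 3), Rational(8, 3)), -89), -3) = Add(Add(Rational(10, 3), -89), -3) = Add(Rational(-257, 3), -3) = Rational(-266, 3))
Function('b')(a) = Add(41, a)
Mul(Function('b')(-2), Pow(Function('T')(Function('p')(-1)), -1)) = Mul(Add(41, -2), Pow(Rational(-266, 3), -1)) = Mul(39, Rational(-3, 266)) = Rational(-117, 266)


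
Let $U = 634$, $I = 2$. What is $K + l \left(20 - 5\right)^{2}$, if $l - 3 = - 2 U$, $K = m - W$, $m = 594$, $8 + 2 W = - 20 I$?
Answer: $-284007$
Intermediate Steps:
$W = -24$ ($W = -4 + \frac{\left(-20\right) 2}{2} = -4 + \frac{1}{2} \left(-40\right) = -4 - 20 = -24$)
$K = 618$ ($K = 594 - -24 = 594 + 24 = 618$)
$l = -1265$ ($l = 3 - 1268 = -1265$)
$K + l \left(20 - 5\right)^{2} = 618 - 1265 \left(20 - 5\right)^{2} = 618 - 1265 \cdot 15^{2} = 618 - 284625 = -284007$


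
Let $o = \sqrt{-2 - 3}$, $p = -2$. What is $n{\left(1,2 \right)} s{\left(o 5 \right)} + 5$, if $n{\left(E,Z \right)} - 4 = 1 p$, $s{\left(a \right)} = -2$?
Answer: $1$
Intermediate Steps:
$o = i \sqrt{5}$ ($o = \sqrt{-5} = i \sqrt{5} \approx 2.2361 i$)
$n{\left(E,Z \right)} = 2$ ($n{\left(E,Z \right)} = 4 + 1 \left(-2\right) = 4 - 2 = 2$)
$n{\left(1,2 \right)} s{\left(o 5 \right)} + 5 = 2 \left(-2\right) + 5 = -4 + 5 = 1$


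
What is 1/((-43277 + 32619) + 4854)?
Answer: -1/5804 ≈ -0.00017229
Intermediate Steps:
1/((-43277 + 32619) + 4854) = 1/(-10658 + 4854) = 1/(-5804) = -1/5804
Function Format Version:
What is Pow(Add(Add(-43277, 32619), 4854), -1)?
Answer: Rational(-1, 5804) ≈ -0.00017229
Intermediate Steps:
Pow(Add(Add(-43277, 32619), 4854), -1) = Pow(Add(-10658, 4854), -1) = Pow(-5804, -1) = Rational(-1, 5804)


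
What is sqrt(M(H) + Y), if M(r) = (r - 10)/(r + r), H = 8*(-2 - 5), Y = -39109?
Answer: 13*I*sqrt(181426)/28 ≈ 197.76*I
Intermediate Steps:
H = -56 (H = 8*(-7) = -56)
M(r) = (-10 + r)/(2*r) (M(r) = (-10 + r)/((2*r)) = (-10 + r)*(1/(2*r)) = (-10 + r)/(2*r))
sqrt(M(H) + Y) = sqrt((1/2)*(-10 - 56)/(-56) - 39109) = sqrt((1/2)*(-1/56)*(-66) - 39109) = sqrt(33/56 - 39109) = sqrt(-2190071/56) = 13*I*sqrt(181426)/28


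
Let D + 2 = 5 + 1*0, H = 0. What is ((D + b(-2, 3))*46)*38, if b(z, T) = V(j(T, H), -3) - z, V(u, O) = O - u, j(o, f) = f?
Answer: 3496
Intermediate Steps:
b(z, T) = -3 - z (b(z, T) = (-3 - 1*0) - z = (-3 + 0) - z = -3 - z)
D = 3 (D = -2 + (5 + 1*0) = -2 + (5 + 0) = -2 + 5 = 3)
((D + b(-2, 3))*46)*38 = ((3 + (-3 - 1*(-2)))*46)*38 = ((3 + (-3 + 2))*46)*38 = ((3 - 1)*46)*38 = (2*46)*38 = 92*38 = 3496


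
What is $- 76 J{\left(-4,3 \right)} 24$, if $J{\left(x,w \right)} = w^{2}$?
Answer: $-16416$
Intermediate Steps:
$- 76 J{\left(-4,3 \right)} 24 = - 76 \cdot 3^{2} \cdot 24 = \left(-76\right) 9 \cdot 24 = \left(-684\right) 24 = -16416$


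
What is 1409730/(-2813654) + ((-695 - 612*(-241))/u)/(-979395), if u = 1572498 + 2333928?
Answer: -2696767240465876669/5382427381225927290 ≈ -0.50103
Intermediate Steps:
u = 3906426
1409730/(-2813654) + ((-695 - 612*(-241))/u)/(-979395) = 1409730/(-2813654) + ((-695 - 612*(-241))/3906426)/(-979395) = 1409730*(-1/2813654) + ((-695 + 147492)*(1/3906426))*(-1/979395) = -704865/1406827 + (146797*(1/3906426))*(-1/979395) = -704865/1406827 + (146797/3906426)*(-1/979395) = -704865/1406827 - 146797/3825934092270 = -2696767240465876669/5382427381225927290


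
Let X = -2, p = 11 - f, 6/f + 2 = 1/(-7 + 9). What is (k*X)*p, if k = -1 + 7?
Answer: -180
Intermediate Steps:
f = -4 (f = 6/(-2 + 1/(-7 + 9)) = 6/(-2 + 1/2) = 6/(-2 + ½) = 6/(-3/2) = 6*(-⅔) = -4)
p = 15 (p = 11 - 1*(-4) = 11 + 4 = 15)
k = 6
(k*X)*p = (6*(-2))*15 = -12*15 = -180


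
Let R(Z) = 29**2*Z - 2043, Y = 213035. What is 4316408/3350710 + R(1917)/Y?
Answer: 631470508762/71381850485 ≈ 8.8464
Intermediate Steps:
R(Z) = -2043 + 841*Z (R(Z) = 841*Z - 2043 = -2043 + 841*Z)
4316408/3350710 + R(1917)/Y = 4316408/3350710 + (-2043 + 841*1917)/213035 = 4316408*(1/3350710) + (-2043 + 1612197)*(1/213035) = 2158204/1675355 + 1610154*(1/213035) = 2158204/1675355 + 1610154/213035 = 631470508762/71381850485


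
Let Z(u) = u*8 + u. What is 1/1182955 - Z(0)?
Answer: 1/1182955 ≈ 8.4534e-7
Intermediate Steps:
Z(u) = 9*u (Z(u) = 8*u + u = 9*u)
1/1182955 - Z(0) = 1/1182955 - 9*0 = 1/1182955 - 1*0 = 1/1182955 + 0 = 1/1182955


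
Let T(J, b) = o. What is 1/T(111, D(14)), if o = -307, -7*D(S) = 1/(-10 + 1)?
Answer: -1/307 ≈ -0.0032573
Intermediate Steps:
D(S) = 1/63 (D(S) = -1/(7*(-10 + 1)) = -⅐/(-9) = -⅐*(-⅑) = 1/63)
T(J, b) = -307
1/T(111, D(14)) = 1/(-307) = -1/307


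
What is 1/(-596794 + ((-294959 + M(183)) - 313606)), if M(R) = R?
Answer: -1/1205176 ≈ -8.2975e-7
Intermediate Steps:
1/(-596794 + ((-294959 + M(183)) - 313606)) = 1/(-596794 + ((-294959 + 183) - 313606)) = 1/(-596794 + (-294776 - 313606)) = 1/(-596794 - 608382) = 1/(-1205176) = -1/1205176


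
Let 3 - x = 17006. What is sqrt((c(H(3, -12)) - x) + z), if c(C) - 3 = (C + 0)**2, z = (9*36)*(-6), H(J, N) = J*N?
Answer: sqrt(16358) ≈ 127.90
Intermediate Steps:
x = -17003 (x = 3 - 1*17006 = 3 - 17006 = -17003)
z = -1944 (z = 324*(-6) = -1944)
c(C) = 3 + C**2 (c(C) = 3 + (C + 0)**2 = 3 + C**2)
sqrt((c(H(3, -12)) - x) + z) = sqrt(((3 + (3*(-12))**2) - 1*(-17003)) - 1944) = sqrt(((3 + (-36)**2) + 17003) - 1944) = sqrt(((3 + 1296) + 17003) - 1944) = sqrt((1299 + 17003) - 1944) = sqrt(18302 - 1944) = sqrt(16358)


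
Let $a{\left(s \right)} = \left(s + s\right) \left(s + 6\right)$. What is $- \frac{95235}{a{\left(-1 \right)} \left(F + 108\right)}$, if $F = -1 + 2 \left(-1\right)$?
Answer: $\frac{907}{10} \approx 90.7$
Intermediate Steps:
$F = -3$ ($F = -1 - 2 = -3$)
$a{\left(s \right)} = 2 s \left(6 + s\right)$
$- \frac{95235}{a{\left(-1 \right)} \left(F + 108\right)} = - \frac{95235}{2 \left(-1\right) \left(6 - 1\right) \left(-3 + 108\right)} = - \frac{95235}{2 \left(-1\right) 5 \cdot 105} = - \frac{95235}{\left(-10\right) 105} = - \frac{95235}{-1050} = \left(-95235\right) \left(- \frac{1}{1050}\right) = \frac{907}{10}$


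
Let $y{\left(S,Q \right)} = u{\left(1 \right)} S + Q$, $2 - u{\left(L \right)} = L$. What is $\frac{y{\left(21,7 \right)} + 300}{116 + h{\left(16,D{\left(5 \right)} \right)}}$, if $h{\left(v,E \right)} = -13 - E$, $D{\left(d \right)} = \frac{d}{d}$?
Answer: $\frac{164}{51} \approx 3.2157$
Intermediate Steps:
$D{\left(d \right)} = 1$
$u{\left(L \right)} = 2 - L$
$y{\left(S,Q \right)} = Q + S$ ($y{\left(S,Q \right)} = \left(2 - 1\right) S + Q = 1 S + Q = S + Q = Q + S$)
$\frac{y{\left(21,7 \right)} + 300}{116 + h{\left(16,D{\left(5 \right)} \right)}} = \frac{\left(7 + 21\right) + 300}{116 - 14} = \frac{28 + 300}{116 - 14} = \frac{328}{116 - 14} = \frac{328}{102} = 328 \cdot \frac{1}{102} = \frac{164}{51}$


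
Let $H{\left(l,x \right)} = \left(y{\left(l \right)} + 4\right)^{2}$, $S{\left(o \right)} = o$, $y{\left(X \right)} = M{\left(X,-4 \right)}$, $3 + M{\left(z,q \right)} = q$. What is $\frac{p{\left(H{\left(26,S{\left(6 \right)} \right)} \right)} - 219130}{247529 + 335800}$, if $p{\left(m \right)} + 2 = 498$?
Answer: $- \frac{72878}{194443} \approx -0.3748$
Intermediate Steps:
$M{\left(z,q \right)} = -3 + q$
$y{\left(X \right)} = -7$ ($y{\left(X \right)} = -3 - 4 = -7$)
$H{\left(l,x \right)} = 9$ ($H{\left(l,x \right)} = \left(-7 + 4\right)^{2} = \left(-3\right)^{2} = 9$)
$p{\left(m \right)} = 496$ ($p{\left(m \right)} = -2 + 498 = 496$)
$\frac{p{\left(H{\left(26,S{\left(6 \right)} \right)} \right)} - 219130}{247529 + 335800} = \frac{496 - 219130}{247529 + 335800} = - \frac{218634}{583329} = \left(-218634\right) \frac{1}{583329} = - \frac{72878}{194443}$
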